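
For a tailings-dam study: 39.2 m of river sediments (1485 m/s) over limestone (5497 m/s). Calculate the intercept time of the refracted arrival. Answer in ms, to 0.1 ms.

50.8 ms

tᵢ = 2h·√(V₂²−V₁²)/(V₁V₂).
√(V₂²−V₁²) = √(5497²−1485²) = 5292.6 m/s.
tᵢ = 2·39.2·5292.6/(1485·5497) = 0.05083 s.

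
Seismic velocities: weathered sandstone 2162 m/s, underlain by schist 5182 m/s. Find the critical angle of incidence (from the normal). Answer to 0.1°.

24.7°

Critical incidence: sin θ_c = V₁/V₂ = 2162/5182 = 0.4172.
θ_c = arcsin 0.4172 = 24.66°.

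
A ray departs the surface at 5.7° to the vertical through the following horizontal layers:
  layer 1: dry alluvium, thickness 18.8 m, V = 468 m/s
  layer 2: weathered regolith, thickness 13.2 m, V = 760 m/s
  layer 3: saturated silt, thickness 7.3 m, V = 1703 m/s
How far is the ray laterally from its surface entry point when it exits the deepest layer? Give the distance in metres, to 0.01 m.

Apply Snell's law at each interface; in layer i the horizontal offset is hᵢ·tan θᵢ.
Layer 1: θ = 5.70°; offset = 18.8·tan 5.70° = 1.8765 m.
Layer 2: sin θ = 760·sin 5.7°/468 = 0.1613, θ = 9.28°; offset = 13.2·tan 9.28° = 2.1573 m.
Layer 3: sin θ = 1703·sin 5.7°/468 = 0.3614, θ = 21.19°; offset = 7.3·tan 21.19° = 2.8296 m.
Summing the layer offsets gives 6.8633 m.

6.86 m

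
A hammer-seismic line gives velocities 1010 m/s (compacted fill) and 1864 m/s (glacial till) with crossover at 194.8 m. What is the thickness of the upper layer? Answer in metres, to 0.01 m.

53.09 m

x_cross = 2h·√((V₂+V₁)/(V₂−V₁)) → h = x_cross / (2·√((V₂+V₁)/(V₂−V₁))).
√((V₂+V₁)/(V₂−V₁)) = √((1864+1010)/(1864−1010)) = 1.8345.
h = 194.8 / (2·1.8345) = 53.09 m.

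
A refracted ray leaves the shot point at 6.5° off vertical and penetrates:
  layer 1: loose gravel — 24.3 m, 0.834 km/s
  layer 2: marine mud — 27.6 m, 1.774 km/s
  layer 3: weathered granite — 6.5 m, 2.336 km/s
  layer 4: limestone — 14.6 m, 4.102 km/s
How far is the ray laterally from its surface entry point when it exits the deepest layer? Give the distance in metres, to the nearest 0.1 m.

Apply Snell's law at each interface; in layer i the horizontal offset is hᵢ·tan θᵢ.
Layer 1: θ = 6.50°; offset = 24.3·tan 6.50° = 2.769 m.
Layer 2: sin θ = 1.774·sin 6.5°/0.834 = 0.2408, θ = 13.93°; offset = 27.6·tan 13.93° = 6.847 m.
Layer 3: sin θ = 2.336·sin 6.5°/0.834 = 0.3171, θ = 18.49°; offset = 6.5·tan 18.49° = 2.173 m.
Layer 4: sin θ = 4.102·sin 6.5°/0.834 = 0.5568, θ = 33.83°; offset = 14.6·tan 33.83° = 9.786 m.
Summing the layer offsets gives 21.576 m.

21.6 m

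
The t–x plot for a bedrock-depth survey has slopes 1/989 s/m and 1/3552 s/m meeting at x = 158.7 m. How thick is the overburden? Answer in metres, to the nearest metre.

h = (x_cross/2)·√((V₂−V₁)/(V₂+V₁)).
(V₂−V₁)/(V₂+V₁) = (3552−989)/(3552+989) = 0.5644; √ = 0.7513.
h = (158.7/2)·0.7513 = 59.61 m.

60 m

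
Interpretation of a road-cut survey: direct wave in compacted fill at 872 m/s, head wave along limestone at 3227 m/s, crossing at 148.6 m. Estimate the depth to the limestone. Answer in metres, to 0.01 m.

h = (x_cross/2)·√((V₂−V₁)/(V₂+V₁)).
(V₂−V₁)/(V₂+V₁) = (3227−872)/(3227+872) = 0.5745; √ = 0.7580.
h = (148.6/2)·0.7580 = 56.32 m.

56.32 m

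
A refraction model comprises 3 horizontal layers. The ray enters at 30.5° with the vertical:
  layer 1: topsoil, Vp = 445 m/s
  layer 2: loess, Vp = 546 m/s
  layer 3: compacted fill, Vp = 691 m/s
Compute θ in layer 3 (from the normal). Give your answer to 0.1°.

Ray parameter p = sin 30.5° / 445 = 1.1405e-03 s/m.
sin θ_3 = p·V_3 = 1.1405e-03 × 691 = 0.7881.
θ_3 = 52.01° from the vertical.

52.0°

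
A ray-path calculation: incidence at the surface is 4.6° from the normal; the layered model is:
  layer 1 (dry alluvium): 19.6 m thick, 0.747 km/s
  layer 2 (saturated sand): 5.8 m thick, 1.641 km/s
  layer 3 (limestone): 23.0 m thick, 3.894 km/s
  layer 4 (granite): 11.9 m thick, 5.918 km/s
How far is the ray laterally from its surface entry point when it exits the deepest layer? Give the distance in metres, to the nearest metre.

23 m

Apply Snell's law at each interface; in layer i the horizontal offset is hᵢ·tan θᵢ.
Layer 1: θ = 4.60°; offset = 19.6·tan 4.60° = 1.577 m.
Layer 2: sin θ = 1.641·sin 4.6°/0.747 = 0.1762, θ = 10.15°; offset = 5.8·tan 10.15° = 1.038 m.
Layer 3: sin θ = 3.894·sin 4.6°/0.747 = 0.4181, θ = 24.71°; offset = 23.0·tan 24.71° = 10.585 m.
Layer 4: sin θ = 5.918·sin 4.6°/0.747 = 0.6354, θ = 39.45°; offset = 11.9·tan 39.45° = 9.791 m.
Total horizontal offset = 22.991 m.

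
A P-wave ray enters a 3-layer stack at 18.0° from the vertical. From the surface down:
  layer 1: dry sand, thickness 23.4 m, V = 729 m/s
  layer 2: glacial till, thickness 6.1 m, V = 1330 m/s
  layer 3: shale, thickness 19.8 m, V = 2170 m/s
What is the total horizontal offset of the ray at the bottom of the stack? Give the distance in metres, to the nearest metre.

Apply Snell's law at each interface; in layer i the horizontal offset is hᵢ·tan θᵢ.
Layer 1: θ = 18.00°; offset = 23.4·tan 18.00° = 7.603 m.
Layer 2: sin θ = 1330·sin 18.0°/729 = 0.5638, θ = 34.32°; offset = 6.1·tan 34.32° = 4.164 m.
Layer 3: sin θ = 2170·sin 18.0°/729 = 0.9198, θ = 66.90°; offset = 19.8·tan 66.90° = 46.428 m.
Total horizontal offset = 58.195 m.

58 m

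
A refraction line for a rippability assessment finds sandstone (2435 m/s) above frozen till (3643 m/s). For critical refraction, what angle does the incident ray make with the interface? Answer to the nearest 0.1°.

Critical incidence: sin θ_c = V₁/V₂ = 2435/3643 = 0.6684.
θ_c = arcsin 0.6684 = 41.94°.
Measured from the interface: 90° − 41.94° = 48.06°.

48.1°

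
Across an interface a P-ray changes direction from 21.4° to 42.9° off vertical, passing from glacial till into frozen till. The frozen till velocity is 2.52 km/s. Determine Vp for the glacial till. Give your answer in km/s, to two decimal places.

1.35 km/s

sin 21.4° = 0.3649; sin 42.9° = 0.6807.
V₁ = V₂·(sin θ₁/sin θ₂) = 2.52·(0.3649/0.6807) = 1.35 km/s.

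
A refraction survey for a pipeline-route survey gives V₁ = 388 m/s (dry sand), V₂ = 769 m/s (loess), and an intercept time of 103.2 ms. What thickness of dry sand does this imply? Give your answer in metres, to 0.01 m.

23.19 m

h = tᵢ·V₁·V₂ / (2·√(V₂²−V₁²)).
√(V₂²−V₁²) = √(769² − 388²) = 663.9 m/s.
h = 0.1032 s × 388 × 769 / (2 × 663.9) = 23.19 m.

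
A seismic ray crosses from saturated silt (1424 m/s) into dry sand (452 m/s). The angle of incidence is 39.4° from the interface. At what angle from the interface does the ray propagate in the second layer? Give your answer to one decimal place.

Angle from the normal: 90° − 39.4° = 50.6°.
sin θ₁/V₁ = sin θ₂/V₂ ⇒ sin θ₂ = 452·sin 50.6°/1424 = 452·0.7727/1424 = 0.2453.
θ₂ = sin⁻¹(0.2453) = 14.20° (from vertical).
From the interface: 90° − 14.20° = 75.80°.

75.8°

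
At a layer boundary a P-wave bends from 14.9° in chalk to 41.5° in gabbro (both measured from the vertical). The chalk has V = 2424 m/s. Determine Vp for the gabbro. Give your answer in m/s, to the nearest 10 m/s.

6250 m/s

sin 14.9° = 0.2571; sin 41.5° = 0.6626.
V₂ = V₁·(sin θ₂/sin θ₁) = 2424·(0.6626/0.2571) = 6246.54 m/s.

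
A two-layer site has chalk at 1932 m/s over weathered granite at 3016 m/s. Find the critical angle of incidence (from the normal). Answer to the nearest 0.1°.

At critical incidence the refracted ray runs along the interface (θ₂ = 90°), so sin θ_c = V₁/V₂.
θ_c = arcsin(1932/3016) = arcsin 0.6406 = 39.84°.

39.8°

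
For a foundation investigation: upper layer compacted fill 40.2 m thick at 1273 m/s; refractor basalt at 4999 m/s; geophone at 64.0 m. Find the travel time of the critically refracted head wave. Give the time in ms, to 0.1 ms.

73.9 ms

t = x/V₂ + 2h·√(V₂²−V₁²)/(V₁V₂).
√(V₂²−V₁²) = √(4999²−1273²) = 4834.2 m/s; delay term = 2·40.2·4834.2/(1273·4999) = 0.06108 s.
t = 64.0/4999 + 0.06108 = 0.07388 s.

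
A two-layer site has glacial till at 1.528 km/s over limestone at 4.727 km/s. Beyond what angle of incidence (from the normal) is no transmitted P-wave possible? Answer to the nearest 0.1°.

Critical incidence: sin θ_c = V₁/V₂ = 1.528/4.727 = 0.3232.
θ_c = arcsin 0.3232 = 18.86°.

18.9°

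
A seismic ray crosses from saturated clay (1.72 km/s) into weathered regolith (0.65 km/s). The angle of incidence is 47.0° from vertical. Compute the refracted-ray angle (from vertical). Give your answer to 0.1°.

16.0°

Snell's law: sin θ₂ = (V₂/V₁)·sin θ₁ = (0.65/1.72)·sin 47.0° = 0.2764.
θ₂ = sin⁻¹(0.2764) = 16.04° (from vertical).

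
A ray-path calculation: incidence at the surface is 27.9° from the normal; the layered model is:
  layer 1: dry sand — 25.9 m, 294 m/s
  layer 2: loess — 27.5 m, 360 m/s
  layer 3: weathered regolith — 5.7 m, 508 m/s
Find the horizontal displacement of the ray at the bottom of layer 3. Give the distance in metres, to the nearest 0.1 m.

40.8 m

Apply Snell's law at each interface; in layer i the horizontal offset is hᵢ·tan θᵢ.
Layer 1: θ = 27.90°; offset = 25.9·tan 27.90° = 13.713 m.
Layer 2: sin θ = 360·sin 27.9°/294 = 0.5730, θ = 34.96°; offset = 27.5·tan 34.96° = 19.226 m.
Layer 3: sin θ = 508·sin 27.9°/294 = 0.8085, θ = 53.95°; offset = 5.7·tan 53.95° = 7.832 m.
Total horizontal offset = 40.771 m.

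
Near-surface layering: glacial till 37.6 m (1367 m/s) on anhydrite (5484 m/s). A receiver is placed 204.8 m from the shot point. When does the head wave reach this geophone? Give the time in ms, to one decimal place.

90.6 ms

θ_c = arcsin(V₁/V₂) = arcsin(1367/5484) = 14.43°, cos θ_c = 0.9684.
Intercept time tᵢ = 2h cos θ_c / V₁ = 2·37.6·0.9684/1367 = 0.05327 s.
t = x/V₂ + tᵢ = 204.8/5484 + 0.05327 = 0.09062 s.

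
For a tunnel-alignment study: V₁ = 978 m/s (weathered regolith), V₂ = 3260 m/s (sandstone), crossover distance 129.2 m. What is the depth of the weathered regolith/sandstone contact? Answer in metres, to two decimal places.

x_cross = 2h·√((V₂+V₁)/(V₂−V₁)) → h = x_cross / (2·√((V₂+V₁)/(V₂−V₁))).
√((V₂+V₁)/(V₂−V₁)) = √((3260+978)/(3260−978)) = 1.3628.
h = 129.2 / (2·1.3628) = 47.40 m.

47.40 m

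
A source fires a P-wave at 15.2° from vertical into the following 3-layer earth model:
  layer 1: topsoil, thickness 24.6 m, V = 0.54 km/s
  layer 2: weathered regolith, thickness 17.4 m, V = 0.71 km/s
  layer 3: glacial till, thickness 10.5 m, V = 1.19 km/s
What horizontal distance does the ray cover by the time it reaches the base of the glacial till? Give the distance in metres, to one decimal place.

p = sin θ₁/V₁ = sin 15.2°/0.54 = 4.8554e-01 s/km is conserved through the stack.
Layer 1: θ = 15.20°; offset = 24.6·tan 15.20° = 6.684 m.
Layer 2: sin θ = p·0.71 = 0.3447 → θ = 20.17°; offset = 17.4·tan 20.17° = 6.390 m.
Layer 3: sin θ = p·1.19 = 0.5778 → θ = 35.30°; offset = 10.5·tan 35.30° = 7.433 m.
Σ offsets = 20.507 m.

20.5 m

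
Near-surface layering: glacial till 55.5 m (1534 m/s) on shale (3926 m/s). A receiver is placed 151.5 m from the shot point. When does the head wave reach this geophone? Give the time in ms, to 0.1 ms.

t = x/V₂ + 2h·√(V₂²−V₁²)/(V₁V₂).
√(V₂²−V₁²) = √(3926²−1534²) = 3613.9 m/s; delay term = 2·55.5·3613.9/(1534·3926) = 0.06661 s.
t = 151.5/3926 + 0.06661 = 0.10520 s.

105.2 ms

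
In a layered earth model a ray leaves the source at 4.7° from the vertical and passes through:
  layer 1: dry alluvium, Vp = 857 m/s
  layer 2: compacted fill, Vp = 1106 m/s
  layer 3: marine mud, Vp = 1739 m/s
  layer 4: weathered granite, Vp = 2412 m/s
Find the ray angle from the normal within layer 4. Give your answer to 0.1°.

Snell's law across each interface conserves sin θ / V, so sin θ_4 = V_4·sin θ₁/V₁.
sin θ_4 = 2412 × sin 4.7° / 857 = 0.2306.
θ_4 = arcsin 0.2306 = 13.33°.

13.3°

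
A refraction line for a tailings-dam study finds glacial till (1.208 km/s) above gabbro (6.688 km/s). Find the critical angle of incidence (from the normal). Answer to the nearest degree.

10°

At critical incidence the refracted ray runs along the interface (θ₂ = 90°), so sin θ_c = V₁/V₂.
θ_c = arcsin(1.208/6.688) = arcsin 0.1806 = 10.41°.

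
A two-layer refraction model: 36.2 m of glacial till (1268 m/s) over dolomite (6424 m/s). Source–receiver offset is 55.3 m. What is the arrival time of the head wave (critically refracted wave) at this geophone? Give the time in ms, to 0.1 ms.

t = x/V₂ + 2h·√(V₂²−V₁²)/(V₁V₂).
√(V₂²−V₁²) = √(6424²−1268²) = 6297.6 m/s; delay term = 2·36.2·6297.6/(1268·6424) = 0.05597 s.
t = 55.3/6424 + 0.05597 = 0.06458 s.

64.6 ms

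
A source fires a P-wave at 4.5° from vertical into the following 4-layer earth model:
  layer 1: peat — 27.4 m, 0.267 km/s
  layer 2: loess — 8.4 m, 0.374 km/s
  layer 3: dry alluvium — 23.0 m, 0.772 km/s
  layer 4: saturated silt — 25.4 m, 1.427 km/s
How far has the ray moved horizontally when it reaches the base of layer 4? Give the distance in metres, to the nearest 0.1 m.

Ray parameter p = sin 4.5° / 0.267 km/s = 2.9385e-01 s/km.
Layer 1: θ = 4.50°; offset = 27.4·tan 4.50° = 2.156 m.
Layer 2: sin θ = p·0.374 = 0.1099 → θ = 6.31°; offset = 8.4·tan 6.31° = 0.929 m.
Layer 3: sin θ = p·0.772 = 0.2269 → θ = 13.11°; offset = 23.0·tan 13.11° = 5.357 m.
Layer 4: sin θ = p·1.427 = 0.4193 → θ = 24.79°; offset = 25.4·tan 24.79° = 11.732 m.
Total horizontal offset = 20.175 m.

20.2 m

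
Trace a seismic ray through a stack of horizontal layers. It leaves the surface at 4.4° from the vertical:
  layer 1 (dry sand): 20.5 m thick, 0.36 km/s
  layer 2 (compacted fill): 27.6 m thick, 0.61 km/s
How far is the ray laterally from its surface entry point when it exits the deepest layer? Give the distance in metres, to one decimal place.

Apply Snell's law at each interface; in layer i the horizontal offset is hᵢ·tan θᵢ.
Layer 1: θ = 4.40°; offset = 20.5·tan 4.40° = 1.577 m.
Layer 2: sin θ = 0.61·sin 4.4°/0.36 = 0.1300, θ = 7.47°; offset = 27.6·tan 7.47° = 3.619 m.
Summing the layer offsets gives 5.196 m.

5.2 m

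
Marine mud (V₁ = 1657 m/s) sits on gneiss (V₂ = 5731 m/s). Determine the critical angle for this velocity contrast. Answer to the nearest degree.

17°

Critical incidence: sin θ_c = V₁/V₂ = 1657/5731 = 0.2891.
θ_c = arcsin 0.2891 = 16.81°.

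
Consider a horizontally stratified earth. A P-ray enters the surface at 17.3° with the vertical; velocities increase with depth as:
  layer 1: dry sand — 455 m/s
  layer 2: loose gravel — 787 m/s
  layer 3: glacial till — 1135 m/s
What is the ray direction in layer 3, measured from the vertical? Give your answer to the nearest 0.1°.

Snell's law across each interface conserves sin θ / V, so sin θ_3 = V_3·sin θ₁/V₁.
sin θ_3 = 1135 × sin 17.3° / 455 = 0.7418.
θ_3 = 47.89° from the vertical.

47.9°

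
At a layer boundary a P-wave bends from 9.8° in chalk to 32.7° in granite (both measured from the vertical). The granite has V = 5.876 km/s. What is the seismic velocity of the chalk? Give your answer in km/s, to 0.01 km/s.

Snell's law: sin 9.8°/V₁ = sin 32.7°/V₂.
V₁ = V₂·sin 9.8°/sin 32.7° = 5.876 × 0.3151 = 1.85 km/s.

1.85 km/s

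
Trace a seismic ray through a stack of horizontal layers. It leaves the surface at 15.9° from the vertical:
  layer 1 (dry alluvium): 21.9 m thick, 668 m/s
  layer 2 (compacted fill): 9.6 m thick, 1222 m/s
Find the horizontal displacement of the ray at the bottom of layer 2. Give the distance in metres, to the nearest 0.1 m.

Apply Snell's law at each interface; in layer i the horizontal offset is hᵢ·tan θᵢ.
Layer 1: θ = 15.90°; offset = 21.9·tan 15.90° = 6.238 m.
Layer 2: sin θ = 1222·sin 15.9°/668 = 0.5012, θ = 30.08°; offset = 9.6·tan 30.08° = 5.560 m.
Total horizontal offset = 11.798 m.

11.8 m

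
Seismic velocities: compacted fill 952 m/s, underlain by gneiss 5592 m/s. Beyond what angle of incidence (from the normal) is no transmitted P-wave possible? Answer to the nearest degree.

10°

At critical incidence the refracted ray runs along the interface (θ₂ = 90°), so sin θ_c = V₁/V₂.
θ_c = arcsin(952/5592) = arcsin 0.1702 = 9.80°.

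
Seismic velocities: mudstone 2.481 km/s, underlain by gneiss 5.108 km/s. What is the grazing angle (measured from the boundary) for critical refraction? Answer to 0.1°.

60.9°

Critical incidence: sin θ_c = V₁/V₂ = 2.481/5.108 = 0.4857.
θ_c = arcsin 0.4857 = 29.06°.
Measured from the interface: 90° − 29.06° = 60.94°.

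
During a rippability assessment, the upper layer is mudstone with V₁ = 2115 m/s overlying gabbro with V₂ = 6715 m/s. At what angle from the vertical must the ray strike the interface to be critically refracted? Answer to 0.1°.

Critical incidence: sin θ_c = V₁/V₂ = 2115/6715 = 0.3150.
θ_c = arcsin 0.3150 = 18.36°.

18.4°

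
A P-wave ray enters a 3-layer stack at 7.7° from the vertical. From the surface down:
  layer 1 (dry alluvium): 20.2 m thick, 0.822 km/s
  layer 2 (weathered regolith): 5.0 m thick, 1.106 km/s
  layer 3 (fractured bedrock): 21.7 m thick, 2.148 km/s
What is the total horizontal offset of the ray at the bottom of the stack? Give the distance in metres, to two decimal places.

Ray parameter p = sin 7.7° / 0.822 km/s = 1.6300e-01 s/km.
Layer 1: θ = 7.70°; offset = 20.2·tan 7.70° = 2.7311 m.
Layer 2: sin θ = p·1.106 = 0.1803 → θ = 10.39°; offset = 5.0·tan 10.39° = 0.9164 m.
Layer 3: sin θ = p·2.148 = 0.3501 → θ = 20.49°; offset = 21.7·tan 20.49° = 8.1111 m.
Summing the layer offsets gives 11.7587 m.

11.76 m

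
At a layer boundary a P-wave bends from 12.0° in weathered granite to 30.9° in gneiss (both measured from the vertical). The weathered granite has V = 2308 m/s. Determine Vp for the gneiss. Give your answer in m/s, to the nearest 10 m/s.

5700 m/s

sin 12.0° = 0.2079; sin 30.9° = 0.5135.
V₂ = V₁·(sin θ₂/sin θ₁) = 2308·(0.5135/0.2079) = 5700.75 m/s.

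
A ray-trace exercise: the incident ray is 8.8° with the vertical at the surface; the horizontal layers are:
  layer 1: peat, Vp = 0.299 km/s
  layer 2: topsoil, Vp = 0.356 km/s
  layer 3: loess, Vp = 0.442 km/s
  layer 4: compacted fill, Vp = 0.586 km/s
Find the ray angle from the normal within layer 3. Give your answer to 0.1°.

Ray parameter p = sin 8.8° / 0.299 = 5.1166e-01 s/km.
sin θ_3 = p·V_3 = 5.1166e-01 × 0.442 = 0.2262.
θ_3 = 13.07° from the vertical.

13.1°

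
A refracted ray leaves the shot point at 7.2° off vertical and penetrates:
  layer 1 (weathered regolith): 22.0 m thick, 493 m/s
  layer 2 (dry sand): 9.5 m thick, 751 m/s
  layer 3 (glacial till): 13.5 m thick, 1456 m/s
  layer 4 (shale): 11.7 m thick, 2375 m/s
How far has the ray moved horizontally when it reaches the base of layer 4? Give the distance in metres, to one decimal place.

18.9 m

p = sin θ₁/V₁ = sin 7.2°/493 = 2.5423e-04 s/m is conserved through the stack.
Layer 1: θ = 7.20°; offset = 22.0·tan 7.20° = 2.779 m.
Layer 2: sin θ = p·751 = 0.1909 → θ = 11.01°; offset = 9.5·tan 11.01° = 1.848 m.
Layer 3: sin θ = p·1456 = 0.3702 → θ = 21.73°; offset = 13.5·tan 21.73° = 5.379 m.
Layer 4: sin θ = p·2375 = 0.6038 → θ = 37.14°; offset = 11.7·tan 37.14° = 8.862 m.
Σ offsets = 18.868 m.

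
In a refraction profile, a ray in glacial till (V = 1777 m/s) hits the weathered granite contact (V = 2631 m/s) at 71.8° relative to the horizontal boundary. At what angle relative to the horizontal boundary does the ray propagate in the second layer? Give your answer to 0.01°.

62.46°

Angle from the normal: 90° − 71.8° = 18.2°.
sin θ₁/V₁ = sin θ₂/V₂ ⇒ sin θ₂ = 2631·sin 18.2°/1777 = 2631·0.3123/1777 = 0.4624.
θ₂ = arcsin 0.4624 = 27.54° from the normal.
From the interface: 90° − 27.54° = 62.46°.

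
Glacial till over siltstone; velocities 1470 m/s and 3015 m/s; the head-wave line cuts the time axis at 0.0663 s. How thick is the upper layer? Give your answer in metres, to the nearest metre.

56 m

h = tᵢ·V₁·V₂ / (2·√(V₂²−V₁²)).
√(V₂²−V₁²) = √(3015² − 1470²) = 2632.4 m/s.
h = 0.0663 s × 1470 × 3015 / (2 × 2632.4) = 55.81 m.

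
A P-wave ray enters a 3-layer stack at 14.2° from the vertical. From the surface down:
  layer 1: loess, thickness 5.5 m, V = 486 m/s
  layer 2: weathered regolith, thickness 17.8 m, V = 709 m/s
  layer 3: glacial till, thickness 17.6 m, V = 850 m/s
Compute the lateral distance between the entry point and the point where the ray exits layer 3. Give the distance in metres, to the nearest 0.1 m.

p = sin θ₁/V₁ = sin 14.2°/486 = 5.0475e-04 s/m is conserved through the stack.
Layer 1: θ = 14.20°; offset = 5.5·tan 14.20° = 1.392 m.
Layer 2: sin θ = p·709 = 0.3579 → θ = 20.97°; offset = 17.8·tan 20.97° = 6.822 m.
Layer 3: sin θ = p·850 = 0.4290 → θ = 25.41°; offset = 17.6·tan 25.41° = 8.359 m.
Summing the layer offsets gives 16.573 m.

16.6 m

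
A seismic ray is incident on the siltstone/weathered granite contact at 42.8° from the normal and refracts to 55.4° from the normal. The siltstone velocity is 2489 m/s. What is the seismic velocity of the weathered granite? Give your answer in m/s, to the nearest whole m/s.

sin 42.8° = 0.6794; sin 55.4° = 0.8231.
V₂ = V₁·(sin θ₂/sin θ₁) = 2489·(0.8231/0.6794) = 3015.40 m/s.

3015 m/s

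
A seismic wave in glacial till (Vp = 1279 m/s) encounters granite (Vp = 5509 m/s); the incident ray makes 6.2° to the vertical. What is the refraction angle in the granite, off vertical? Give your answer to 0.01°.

27.72°

sin θ₁/V₁ = sin θ₂/V₂ ⇒ sin θ₂ = 5509·sin 6.2°/1279 = 5509·0.1080/1279 = 0.4652.
θ₂ = arcsin 0.4652 = 27.72° from the normal.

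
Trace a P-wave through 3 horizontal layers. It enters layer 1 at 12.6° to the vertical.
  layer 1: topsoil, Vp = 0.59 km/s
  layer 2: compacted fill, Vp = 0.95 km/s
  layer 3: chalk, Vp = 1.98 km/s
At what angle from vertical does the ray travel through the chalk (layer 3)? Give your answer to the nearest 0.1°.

Snell's law across each interface conserves sin θ / V, so sin θ_3 = V_3·sin θ₁/V₁.
sin θ_3 = 1.98 × sin 12.6° / 0.59 = 0.7321.
θ_3 = arcsin 0.7321 = 47.06°.

47.1°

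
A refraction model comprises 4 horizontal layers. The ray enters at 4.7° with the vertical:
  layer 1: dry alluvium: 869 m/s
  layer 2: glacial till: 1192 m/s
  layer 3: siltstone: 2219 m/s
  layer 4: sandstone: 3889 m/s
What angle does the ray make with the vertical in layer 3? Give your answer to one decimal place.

Ray parameter p = sin 4.7° / 869 = 9.4291e-05 s/m.
sin θ_3 = p·V_3 = 9.4291e-05 × 2219 = 0.2092.
θ_3 = arcsin 0.2092 = 12.08°.

12.1°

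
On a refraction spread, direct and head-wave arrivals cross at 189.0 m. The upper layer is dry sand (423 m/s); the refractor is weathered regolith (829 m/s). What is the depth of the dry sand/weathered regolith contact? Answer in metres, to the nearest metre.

h = (x_cross/2)·√((V₂−V₁)/(V₂+V₁)).
(V₂−V₁)/(V₂+V₁) = (829−423)/(829+423) = 0.3243; √ = 0.5695.
h = (189.0/2)·0.5695 = 53.81 m.

54 m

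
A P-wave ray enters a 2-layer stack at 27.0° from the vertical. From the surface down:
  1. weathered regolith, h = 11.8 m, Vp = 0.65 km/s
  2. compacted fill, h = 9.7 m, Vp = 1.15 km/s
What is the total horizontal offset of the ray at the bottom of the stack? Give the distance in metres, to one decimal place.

19.1 m

Ray parameter p = sin 27.0° / 0.65 km/s = 6.9845e-01 s/km.
Layer 1: θ = 27.00°; offset = 11.8·tan 27.00° = 6.012 m.
Layer 2: sin θ = p·1.15 = 0.8032 → θ = 53.44°; offset = 9.7·tan 53.44° = 13.079 m.
Total horizontal offset = 19.092 m.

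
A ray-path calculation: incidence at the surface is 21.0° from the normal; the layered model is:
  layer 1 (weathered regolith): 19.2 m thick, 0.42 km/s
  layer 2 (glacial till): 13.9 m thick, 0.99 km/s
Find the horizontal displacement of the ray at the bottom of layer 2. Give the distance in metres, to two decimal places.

Apply Snell's law at each interface; in layer i the horizontal offset is hᵢ·tan θᵢ.
Layer 1: θ = 21.00°; offset = 19.2·tan 21.00° = 7.3702 m.
Layer 2: sin θ = 0.99·sin 21.0°/0.42 = 0.8447, θ = 57.64°; offset = 13.9·tan 57.64° = 21.9388 m.
Total horizontal offset = 29.3090 m.

29.31 m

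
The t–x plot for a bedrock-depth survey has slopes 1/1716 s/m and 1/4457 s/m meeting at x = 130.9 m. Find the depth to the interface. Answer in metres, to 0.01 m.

43.61 m

h = (x_cross/2)·√((V₂−V₁)/(V₂+V₁)).
(V₂−V₁)/(V₂+V₁) = (4457−1716)/(4457+1716) = 0.4440; √ = 0.6664.
h = (130.9/2)·0.6664 = 43.61 m.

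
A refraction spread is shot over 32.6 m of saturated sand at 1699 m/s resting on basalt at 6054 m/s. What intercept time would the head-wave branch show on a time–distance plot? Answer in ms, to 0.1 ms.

tᵢ = 2h·√(V₂²−V₁²)/(V₁V₂).
√(V₂²−V₁²) = √(6054²−1699²) = 5810.7 m/s.
tᵢ = 2·32.6·5810.7/(1699·6054) = 0.03683 s.

36.8 ms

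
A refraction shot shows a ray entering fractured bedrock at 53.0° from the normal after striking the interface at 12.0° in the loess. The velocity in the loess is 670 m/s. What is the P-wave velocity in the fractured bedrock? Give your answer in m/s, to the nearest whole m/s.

Snell's law: sin 12.0°/V₁ = sin 53.0°/V₂.
V₂ = V₁·sin 53.0°/sin 12.0° = 670 × 3.8412 = 2573.62 m/s.

2574 m/s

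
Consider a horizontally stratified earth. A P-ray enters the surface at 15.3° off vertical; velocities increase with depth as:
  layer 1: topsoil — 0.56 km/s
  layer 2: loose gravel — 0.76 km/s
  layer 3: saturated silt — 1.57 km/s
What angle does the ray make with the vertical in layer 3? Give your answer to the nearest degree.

Ray parameter p = sin 15.3° / 0.56 = 4.7120e-01 s/km.
sin θ_3 = p·V_3 = 4.7120e-01 × 1.57 = 0.7398.
θ_3 = arcsin 0.7398 = 47.71°.

48°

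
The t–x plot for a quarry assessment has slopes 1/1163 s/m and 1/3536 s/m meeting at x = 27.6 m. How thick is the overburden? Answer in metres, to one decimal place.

9.8 m

x_cross = 2h·√((V₂+V₁)/(V₂−V₁)) → h = x_cross / (2·√((V₂+V₁)/(V₂−V₁))).
√((V₂+V₁)/(V₂−V₁)) = √((3536+1163)/(3536−1163)) = 1.4072.
h = 27.6 / (2·1.4072) = 9.81 m.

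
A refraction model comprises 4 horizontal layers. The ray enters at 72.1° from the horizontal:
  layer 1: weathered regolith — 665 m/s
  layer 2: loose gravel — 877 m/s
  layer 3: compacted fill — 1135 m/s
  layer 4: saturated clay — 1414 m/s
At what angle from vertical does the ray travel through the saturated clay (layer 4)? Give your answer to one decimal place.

From the normal: θ₁ = 90° − 72.1° = 17.9°.
Ray parameter p = sin 17.9° / 665 = 4.6219e-04 s/m.
sin θ_4 = p·V_4 = 4.6219e-04 × 1414 = 0.6535.
θ_4 = 40.81° from the vertical.

40.8°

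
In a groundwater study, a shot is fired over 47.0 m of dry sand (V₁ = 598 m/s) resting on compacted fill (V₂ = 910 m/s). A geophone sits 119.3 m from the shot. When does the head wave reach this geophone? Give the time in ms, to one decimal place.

249.6 ms

θ_c = arcsin(V₁/V₂) = arcsin(598/910) = 41.08°, cos θ_c = 0.7538.
Intercept time tᵢ = 2h cos θ_c / V₁ = 2·47.0·0.7538/598 = 0.11848 s.
t = x/V₂ + tᵢ = 119.3/910 + 0.11848 = 0.24958 s.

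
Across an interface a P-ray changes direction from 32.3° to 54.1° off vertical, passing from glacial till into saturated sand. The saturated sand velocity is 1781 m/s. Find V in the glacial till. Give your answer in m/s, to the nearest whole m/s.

1175 m/s

sin 32.3° = 0.5344; sin 54.1° = 0.8100.
V₁ = V₂·(sin θ₁/sin θ₂) = 1781·(0.5344/0.8100) = 1174.86 m/s.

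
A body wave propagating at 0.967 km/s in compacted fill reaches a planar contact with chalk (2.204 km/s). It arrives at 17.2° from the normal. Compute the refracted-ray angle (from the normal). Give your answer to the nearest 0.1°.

42.4°

Snell's law: sin θ₂ = (V₂/V₁)·sin θ₁ = (2.204/0.967)·sin 17.2° = 0.6740.
θ₂ = arcsin 0.6740 = 42.38° from the normal.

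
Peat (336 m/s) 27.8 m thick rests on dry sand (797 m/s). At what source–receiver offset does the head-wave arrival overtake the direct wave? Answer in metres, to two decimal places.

θ_c = arcsin(336/797) = 24.93°, so cos θ_c = 0.9068 and tᵢ = 2h cos θ_c/V₁ = 0.1501 s.
At crossover x/V₁ = x/V₂ + tᵢ ⇒ x = tᵢ/(1/V₁ − 1/V₂) = 0.15005/(2.9762e-03 − 1.2547e-03) = 87.16 m.

87.16 m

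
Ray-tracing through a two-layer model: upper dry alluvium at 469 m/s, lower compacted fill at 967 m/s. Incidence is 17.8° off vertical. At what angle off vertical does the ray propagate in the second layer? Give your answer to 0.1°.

39.1°

Snell's law: sin θ₂ = (V₂/V₁)·sin θ₁ = (967/469)·sin 17.8° = 0.6303.
θ₂ = sin⁻¹(0.6303) = 39.07° (from vertical).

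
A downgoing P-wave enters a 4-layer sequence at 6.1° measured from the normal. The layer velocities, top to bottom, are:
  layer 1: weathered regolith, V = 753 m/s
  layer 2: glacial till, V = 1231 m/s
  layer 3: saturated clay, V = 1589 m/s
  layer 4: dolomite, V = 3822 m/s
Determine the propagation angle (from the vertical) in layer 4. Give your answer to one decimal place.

32.6°

Snell's law across each interface conserves sin θ / V, so sin θ_4 = V_4·sin θ₁/V₁.
sin θ_4 = 3822 × sin 6.1° / 753 = 0.5394.
θ_4 = arcsin 0.5394 = 32.64°.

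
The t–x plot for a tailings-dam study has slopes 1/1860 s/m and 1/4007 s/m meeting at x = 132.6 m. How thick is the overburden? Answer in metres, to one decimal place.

x_cross = 2h·√((V₂+V₁)/(V₂−V₁)) → h = x_cross / (2·√((V₂+V₁)/(V₂−V₁))).
√((V₂+V₁)/(V₂−V₁)) = √((4007+1860)/(4007−1860)) = 1.6531.
h = 132.6 / (2·1.6531) = 40.11 m.

40.1 m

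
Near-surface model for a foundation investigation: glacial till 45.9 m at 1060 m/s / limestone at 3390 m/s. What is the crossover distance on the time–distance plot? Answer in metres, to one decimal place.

x_cross = 2h·√((V₂+V₁)/(V₂−V₁)).
(V₂+V₁)/(V₂−V₁) = (3390+1060)/(3390−1060) = 1.9099; √ = 1.3820.
x_cross = 2·45.9·1.3820 = 126.87 m.

126.9 m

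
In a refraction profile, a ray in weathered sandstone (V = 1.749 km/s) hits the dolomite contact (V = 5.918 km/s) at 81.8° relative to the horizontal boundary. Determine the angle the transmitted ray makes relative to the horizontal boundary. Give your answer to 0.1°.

Convert to the normal: θ₁ = 90° − 81.8° = 8.2°.
Snell's law: sin θ₂ = (V₂/V₁)·sin θ₁ = (5.918/1.749)·sin 8.2° = 0.4826.
θ₂ = arcsin 0.4826 = 28.86° from the normal.
From the interface: 90° − 28.86° = 61.14°.

61.1°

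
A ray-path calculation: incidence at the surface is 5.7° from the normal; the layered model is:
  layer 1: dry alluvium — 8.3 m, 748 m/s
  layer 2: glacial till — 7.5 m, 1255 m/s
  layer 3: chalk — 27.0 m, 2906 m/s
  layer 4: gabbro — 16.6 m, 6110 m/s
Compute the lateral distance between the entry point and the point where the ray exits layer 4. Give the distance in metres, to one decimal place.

36.4 m

Apply Snell's law at each interface; in layer i the horizontal offset is hᵢ·tan θᵢ.
Layer 1: θ = 5.70°; offset = 8.3·tan 5.70° = 0.828 m.
Layer 2: sin θ = 1255·sin 5.7°/748 = 0.1666, θ = 9.59°; offset = 7.5·tan 9.59° = 1.268 m.
Layer 3: sin θ = 2906·sin 5.7°/748 = 0.3859, θ = 22.70°; offset = 27.0·tan 22.70° = 11.293 m.
Layer 4: sin θ = 6110·sin 5.7°/748 = 0.8113, θ = 54.22°; offset = 16.6·tan 54.22° = 23.035 m.
Total horizontal offset = 36.424 m.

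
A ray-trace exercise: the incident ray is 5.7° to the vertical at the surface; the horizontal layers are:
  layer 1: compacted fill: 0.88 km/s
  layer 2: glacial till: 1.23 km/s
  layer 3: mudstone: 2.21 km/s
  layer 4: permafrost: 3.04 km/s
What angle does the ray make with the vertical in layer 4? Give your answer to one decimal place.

Snell's law across each interface conserves sin θ / V, so sin θ_4 = V_4·sin θ₁/V₁.
sin θ_4 = 3.04 × sin 5.7° / 0.88 = 0.3431.
θ_4 = 20.07° from the vertical.

20.1°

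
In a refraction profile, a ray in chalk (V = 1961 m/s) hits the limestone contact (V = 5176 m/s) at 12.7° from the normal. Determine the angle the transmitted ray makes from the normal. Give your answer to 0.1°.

Snell's law: sin θ₂ = (V₂/V₁)·sin θ₁ = (5176/1961)·sin 12.7° = 0.5803.
θ₂ = sin⁻¹(0.5803) = 35.47° (from vertical).

35.5°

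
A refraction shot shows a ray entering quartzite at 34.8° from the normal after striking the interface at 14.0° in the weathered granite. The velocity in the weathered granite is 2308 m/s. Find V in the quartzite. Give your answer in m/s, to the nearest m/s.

5445 m/s

sin 14.0° = 0.2419; sin 34.8° = 0.5707.
V₂ = V₁·(sin θ₂/sin θ₁) = 2308·(0.5707/0.2419) = 5444.76 m/s.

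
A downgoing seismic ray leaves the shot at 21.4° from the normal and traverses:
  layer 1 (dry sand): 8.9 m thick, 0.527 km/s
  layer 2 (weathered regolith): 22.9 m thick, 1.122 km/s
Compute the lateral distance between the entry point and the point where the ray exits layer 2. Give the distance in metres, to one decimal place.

31.7 m

Ray parameter p = sin 21.4° / 0.527 km/s = 6.9237e-01 s/km.
Layer 1: θ = 21.40°; offset = 8.9·tan 21.40° = 3.488 m.
Layer 2: sin θ = p·1.122 = 0.7768 → θ = 50.97°; offset = 22.9·tan 50.97° = 28.251 m.
Summing the layer offsets gives 31.738 m.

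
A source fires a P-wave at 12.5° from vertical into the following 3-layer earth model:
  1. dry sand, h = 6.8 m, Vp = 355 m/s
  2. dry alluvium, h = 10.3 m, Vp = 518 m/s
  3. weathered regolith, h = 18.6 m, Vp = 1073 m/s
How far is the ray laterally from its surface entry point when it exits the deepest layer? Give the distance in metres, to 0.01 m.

21.02 m

Apply Snell's law at each interface; in layer i the horizontal offset is hᵢ·tan θᵢ.
Layer 1: θ = 12.50°; offset = 6.8·tan 12.50° = 1.5075 m.
Layer 2: sin θ = 518·sin 12.5°/355 = 0.3158, θ = 18.41°; offset = 10.3·tan 18.41° = 3.4284 m.
Layer 3: sin θ = 1073·sin 12.5°/355 = 0.6542, θ = 40.86°; offset = 18.6·tan 40.86° = 16.0884 m.
Σ offsets = 21.0243 m.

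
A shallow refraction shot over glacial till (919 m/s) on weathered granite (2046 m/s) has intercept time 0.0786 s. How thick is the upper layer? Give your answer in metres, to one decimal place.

40.4 m

h = tᵢ·V₁·V₂ / (2·√(V₂²−V₁²)).
√(V₂²−V₁²) = √(2046² − 919²) = 1828.0 m/s.
h = 0.0786 s × 919 × 2046 / (2 × 1828.0) = 40.42 m.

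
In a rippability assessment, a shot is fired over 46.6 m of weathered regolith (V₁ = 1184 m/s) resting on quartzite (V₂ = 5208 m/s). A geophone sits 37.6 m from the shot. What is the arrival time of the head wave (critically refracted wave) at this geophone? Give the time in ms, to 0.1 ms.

t = x/V₂ + 2h·√(V₂²−V₁²)/(V₁V₂).
√(V₂²−V₁²) = √(5208²−1184²) = 5071.6 m/s; delay term = 2·46.6·5071.6/(1184·5208) = 0.07666 s.
t = 37.6/5208 + 0.07666 = 0.08387 s.

83.9 ms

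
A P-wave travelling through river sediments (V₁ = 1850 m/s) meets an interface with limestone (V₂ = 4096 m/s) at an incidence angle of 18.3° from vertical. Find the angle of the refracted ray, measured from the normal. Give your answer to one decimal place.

Snell's law: sin θ₂ = (V₂/V₁)·sin θ₁ = (4096/1850)·sin 18.3° = 0.6952.
θ₂ = sin⁻¹(0.6952) = 44.04° (from vertical).

44.0°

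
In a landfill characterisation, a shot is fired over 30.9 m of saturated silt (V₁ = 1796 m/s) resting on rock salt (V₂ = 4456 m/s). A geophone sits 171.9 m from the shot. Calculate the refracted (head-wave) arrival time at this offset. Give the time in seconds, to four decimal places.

θ_c = arcsin(V₁/V₂) = arcsin(1796/4456) = 23.77°, cos θ_c = 0.9152.
Intercept time tᵢ = 2h cos θ_c / V₁ = 2·30.9·0.9152/1796 = 0.03149 s.
t = x/V₂ + tᵢ = 171.9/4456 + 0.03149 = 0.07007 s.

0.0701 s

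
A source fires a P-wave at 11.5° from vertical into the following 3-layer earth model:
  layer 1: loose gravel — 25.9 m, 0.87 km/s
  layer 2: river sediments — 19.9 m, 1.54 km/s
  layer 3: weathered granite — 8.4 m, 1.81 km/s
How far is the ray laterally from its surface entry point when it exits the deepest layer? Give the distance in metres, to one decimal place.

16.6 m

Ray parameter p = sin 11.5° / 0.87 km/s = 2.2916e-01 s/km.
Layer 1: θ = 11.50°; offset = 25.9·tan 11.50° = 5.269 m.
Layer 2: sin θ = p·1.54 = 0.3529 → θ = 20.67°; offset = 19.9·tan 20.67° = 7.506 m.
Layer 3: sin θ = p·1.81 = 0.4148 → θ = 24.51°; offset = 8.4·tan 24.51° = 3.829 m.
Σ offsets = 16.604 m.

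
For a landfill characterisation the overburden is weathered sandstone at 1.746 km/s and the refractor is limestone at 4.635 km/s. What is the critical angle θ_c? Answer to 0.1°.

Critical incidence: sin θ_c = V₁/V₂ = 1.746/4.635 = 0.3767.
θ_c = arcsin 0.3767 = 22.13°.

22.1°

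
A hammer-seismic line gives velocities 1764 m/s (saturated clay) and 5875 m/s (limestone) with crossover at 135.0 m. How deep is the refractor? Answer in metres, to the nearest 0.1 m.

49.5 m

h = (x_cross/2)·√((V₂−V₁)/(V₂+V₁)).
(V₂−V₁)/(V₂+V₁) = (5875−1764)/(5875+1764) = 0.5382; √ = 0.7336.
h = (135.0/2)·0.7336 = 49.52 m.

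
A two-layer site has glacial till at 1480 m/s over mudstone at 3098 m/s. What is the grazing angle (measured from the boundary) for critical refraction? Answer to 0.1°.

61.5°

At critical incidence the refracted ray runs along the interface (θ₂ = 90°), so sin θ_c = V₁/V₂.
θ_c = arcsin(1480/3098) = arcsin 0.4777 = 28.54°.
Measured from the interface: 90° − 28.54° = 61.46°.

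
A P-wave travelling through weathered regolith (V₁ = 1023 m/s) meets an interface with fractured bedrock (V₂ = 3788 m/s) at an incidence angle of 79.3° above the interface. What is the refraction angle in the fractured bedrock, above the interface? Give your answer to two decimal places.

46.57°

Convert to the normal: θ₁ = 90° − 79.3° = 10.7°.
sin θ₁/V₁ = sin θ₂/V₂ ⇒ sin θ₂ = 3788·sin 10.7°/1023 = 3788·0.1857/1023 = 0.6875.
θ₂ = sin⁻¹(0.6875) = 43.43° (from vertical).
From the interface: 90° − 43.43° = 46.57°.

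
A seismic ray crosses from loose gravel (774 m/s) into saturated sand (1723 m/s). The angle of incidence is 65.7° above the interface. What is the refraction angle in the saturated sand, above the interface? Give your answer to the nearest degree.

24°

Convert to the normal: θ₁ = 90° − 65.7° = 24.3°.
Snell's law: sin θ₂ = (V₂/V₁)·sin θ₁ = (1723/774)·sin 24.3° = 0.9161.
θ₂ = sin⁻¹(0.9161) = 66.36° (from vertical).
From the interface: 90° − 66.36° = 23.64°.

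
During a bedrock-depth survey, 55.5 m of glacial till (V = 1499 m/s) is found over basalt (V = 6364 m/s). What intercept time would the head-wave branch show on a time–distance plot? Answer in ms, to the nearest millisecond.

tᵢ = 2h·√(V₂²−V₁²)/(V₁V₂).
√(V₂²−V₁²) = √(6364²−1499²) = 6184.9 m/s.
tᵢ = 2·55.5·6184.9/(1499·6364) = 0.07197 s.

72 ms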